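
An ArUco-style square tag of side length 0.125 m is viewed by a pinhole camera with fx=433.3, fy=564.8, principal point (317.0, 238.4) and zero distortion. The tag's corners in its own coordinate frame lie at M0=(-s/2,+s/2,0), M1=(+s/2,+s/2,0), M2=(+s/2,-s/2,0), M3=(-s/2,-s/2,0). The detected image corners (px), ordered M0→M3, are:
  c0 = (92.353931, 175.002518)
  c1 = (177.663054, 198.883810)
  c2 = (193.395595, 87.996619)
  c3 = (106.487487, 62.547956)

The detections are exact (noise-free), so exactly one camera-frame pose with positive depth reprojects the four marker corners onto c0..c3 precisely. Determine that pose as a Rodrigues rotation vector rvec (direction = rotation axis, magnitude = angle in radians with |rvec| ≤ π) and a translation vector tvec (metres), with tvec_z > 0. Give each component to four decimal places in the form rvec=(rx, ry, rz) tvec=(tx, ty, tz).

rvec=(0.1063, -0.0370, 0.2137) tvec=(-0.2521, -0.1183, 0.6265)

Intrinsics K: fx=433.3, fy=564.8, cx=317.0, cy=238.4
Marker side s = 0.125 m; corners in marker frame (Z=0):
  M0 = (-0.0625, +0.0625, 0)
  M1 = (+0.0625, +0.0625, 0)
  M2 = (+0.0625, -0.0625, 0)
  M3 = (-0.0625, -0.0625, 0)
Detected image corners:
  c0 = (92.353931, 175.002518) px
  c1 = (177.663054, 198.883810) px
  c2 = (193.395595, 87.996619) px
  c3 = (106.487487, 62.547956) px
Planar DLT: solve 8×8 A·h = b for H (H[2,2]=1):
  H  [+699.70949 -96.43838 +142.60546]
  H  [+207.29159 +914.55406 +131.73146]
  H  [+0.07654 +0.16183 +1.00000]
B = K⁻¹H; ‖b₁‖=1.596206, ‖b₂‖=1.596206; λ = 2/(‖b₁‖+‖b₂‖) = 0.626485, sign → tz>0 ⇒ λ=+0.626485
r₁ = λ·B[:,0] = (+0.97659,+0.20969,+0.04795); r₂ = λ·B[:,1] = (-0.21361,+0.97164,+0.10138)
r₃ = r₁×r₂ = (-0.02533,-0.10925,+0.99369); SVD([r₁ r₂ r₃]) → R = UVᵀ:
  R  [+0.97659 -0.21361 -0.02533]
  R  [+0.20969 +0.97164 -0.10925]
  R  [+0.04795 +0.10138 +0.99369]
t = (-0.25215, -0.11832, +0.62649) m
tr R = 2.941927; θ = arccos((tr R − 1)/2) = 0.241570 rad = 13.841°
axis k = ((R−Rᵀ)₃₂, (R−Rᵀ)₁₃, (R−Rᵀ)₂₁) / (2 sinθ) = (+0.440243, -0.153171, +0.884717)
rvec = θ·k = (+0.106350, -0.037002, +0.213721)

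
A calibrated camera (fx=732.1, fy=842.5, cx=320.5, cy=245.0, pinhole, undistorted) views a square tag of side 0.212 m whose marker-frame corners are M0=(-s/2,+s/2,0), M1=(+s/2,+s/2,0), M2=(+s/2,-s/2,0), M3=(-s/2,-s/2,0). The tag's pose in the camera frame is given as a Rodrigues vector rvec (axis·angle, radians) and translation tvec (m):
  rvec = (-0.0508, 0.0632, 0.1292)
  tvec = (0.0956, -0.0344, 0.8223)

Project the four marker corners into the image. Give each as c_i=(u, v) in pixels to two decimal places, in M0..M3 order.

c0=(299.97, 303.36) c1=(489.17, 332.39) c2=(511.79, 115.67) c3=(324.45, 90.64)

Intrinsics K: fx=732.1, fy=842.5, cx=320.5, cy=245.0
Marker side s = 0.212 m; corners in marker frame (Z=0):
  M0 = (-0.1060, +0.1060, 0)
  M1 = (+0.1060, +0.1060, 0)
  M2 = (+0.1060, -0.1060, 0)
  M3 = (-0.1060, -0.1060, 0)
rvec = (-0.0508, 0.0632, 0.1292), |rvec| = θ = 0.15254 rad = 8.740°
Rodrigues: sinθ=0.15195, 1−cosθ=0.01161; R = I + sinθ·[k]× + (1−cosθ)·[k]×²:
    [+0.98968 -0.13030 +0.05968]
    [+0.12710 +0.99038 +0.05468]
    [-0.06623 -0.04653 +0.99672]
t = (0.0956, -0.0344, 0.8223) m
M0: Pc = R·M0+t = (-0.02312, +0.05711, +0.82439); u = 732.1·(-0.02312)/0.82439 + 320.5 = 299.9703, v = 842.5·(+0.05711)/0.82439 + 245.0 = 303.3628
M1: Pc = R·M1+t = (+0.18669, +0.08405, +0.81035); u = 732.1·(+0.18669)/0.81035 + 320.5 = 489.1665, v = 842.5·(+0.08405)/0.81035 + 245.0 = 332.3878
M2: Pc = R·M2+t = (+0.21432, -0.12591, +0.82021); u = 732.1·(+0.21432)/0.82021 + 320.5 = 511.7945, v = 842.5·(-0.12591)/0.82021 + 245.0 = 115.6704
M3: Pc = R·M3+t = (+0.00451, -0.15285, +0.83425); u = 732.1·(+0.00451)/0.83425 + 320.5 = 324.4545, v = 842.5·(-0.15285)/0.83425 + 245.0 = 90.6361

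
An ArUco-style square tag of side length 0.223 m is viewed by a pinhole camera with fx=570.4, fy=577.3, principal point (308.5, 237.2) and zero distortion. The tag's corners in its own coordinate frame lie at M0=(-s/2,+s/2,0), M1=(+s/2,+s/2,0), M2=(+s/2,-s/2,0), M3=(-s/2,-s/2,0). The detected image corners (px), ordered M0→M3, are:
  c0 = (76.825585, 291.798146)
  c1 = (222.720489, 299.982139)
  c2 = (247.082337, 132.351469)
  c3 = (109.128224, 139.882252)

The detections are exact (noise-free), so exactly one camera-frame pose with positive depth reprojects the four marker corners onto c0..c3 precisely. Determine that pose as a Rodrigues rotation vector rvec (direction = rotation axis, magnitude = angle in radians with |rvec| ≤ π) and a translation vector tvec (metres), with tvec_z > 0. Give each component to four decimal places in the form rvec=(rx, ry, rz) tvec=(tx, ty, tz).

rvec=(-0.2794, 0.3407, 0.0614) tvec=(-0.1985, -0.0322, 0.7675)

Intrinsics K: fx=570.4, fy=577.3, cx=308.5, cy=237.2
Marker side s = 0.223 m; corners in marker frame (Z=0):
  M0 = (-0.1115, +0.1115, 0)
  M1 = (+0.1115, +0.1115, 0)
  M2 = (+0.1115, -0.1115, 0)
  M3 = (-0.1115, -0.1115, 0)
Detected image corners:
  c0 = (76.825585, 291.798146) px
  c1 = (222.720489, 299.982139) px
  c2 = (247.082337, 132.351469) px
  c3 = (109.128224, 139.882252) px
Planar DLT: solve 8×8 A·h = b for H (H[2,2]=1):
  H  [+563.56645 -183.46901 +160.98999]
  H  [-94.98772 +641.55770 +212.97757]
  H  [-0.44037 -0.33881 +1.00000]
B = K⁻¹H; ‖b₁‖=1.302974, ‖b₂‖=1.302974; λ = 2/(‖b₁‖+‖b₂‖) = 0.767475, sign → tz>0 ⇒ λ=+0.767475
r₁ = λ·B[:,0] = (+0.94107,+0.01259,-0.33797); r₂ = λ·B[:,1] = (-0.10622,+0.95974,-0.26003)
r₃ = r₁×r₂ = (+0.32109,+0.28061,+0.90452); SVD([r₁ r₂ r₃]) → R = UVᵀ:
  R  [+0.94107 -0.10622 +0.32109]
  R  [+0.01259 +0.95974 +0.28061]
  R  [-0.33797 -0.26003 +0.90452]
t = (-0.19848, -0.03220, +0.76747) m
tr R = 2.805334; θ = arccos((tr R − 1)/2) = 0.444869 rad = 25.489°
axis k = ((R−Rᵀ)₃₂, (R−Rᵀ)₁₃, (R−Rᵀ)₂₁) / (2 sinθ) = (-0.628149, +0.765750, +0.138041)
rvec = θ·k = (-0.279444, +0.340658, +0.061410)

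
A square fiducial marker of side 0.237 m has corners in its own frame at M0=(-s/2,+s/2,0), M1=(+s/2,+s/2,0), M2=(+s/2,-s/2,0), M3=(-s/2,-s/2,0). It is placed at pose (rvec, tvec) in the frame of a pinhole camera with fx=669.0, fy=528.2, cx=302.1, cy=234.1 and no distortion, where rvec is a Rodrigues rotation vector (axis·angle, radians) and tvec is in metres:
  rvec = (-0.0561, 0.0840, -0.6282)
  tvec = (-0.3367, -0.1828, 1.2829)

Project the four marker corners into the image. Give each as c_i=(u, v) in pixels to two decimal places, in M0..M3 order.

c0=(112.55, 226.97) c1=(211.26, 168.67) c2=(140.45, 90.91) c3=(43.93, 149.25)

Intrinsics K: fx=669.0, fy=528.2, cx=302.1, cy=234.1
Marker side s = 0.237 m; corners in marker frame (Z=0):
  M0 = (-0.1185, +0.1185, 0)
  M1 = (+0.1185, +0.1185, 0)
  M2 = (+0.1185, -0.1185, 0)
  M3 = (-0.1185, -0.1185, 0)
rvec = (-0.0561, 0.0840, -0.6282), |rvec| = θ = 0.63627 rad = 36.456°
Rodrigues: sinθ=0.59420, 1−cosθ=0.19568; R = I + sinθ·[k]× + (1−cosθ)·[k]×²:
    [+0.80584 +0.58439 +0.09548]
    [-0.58894 +0.80773 +0.02688]
    [-0.06141 -0.07790 +0.99507]
t = (-0.3367, -0.1828, 1.2829) m
M0: Pc = R·M0+t = (-0.36294, -0.01729, +1.28095); u = 669.0·(-0.36294)/1.28095 + 302.1 = 112.5461, v = 528.2·(-0.01729)/1.28095 + 234.1 = 226.9685
M1: Pc = R·M1+t = (-0.17196, -0.15687, +1.26639); u = 669.0·(-0.17196)/1.26639 + 302.1 = 211.2591, v = 528.2·(-0.15687)/1.26639 + 234.1 = 168.6695
M2: Pc = R·M2+t = (-0.31046, -0.34831, +1.28485); u = 669.0·(-0.31046)/1.28485 + 302.1 = 140.4503, v = 528.2·(-0.34831)/1.28485 + 234.1 = 90.9126
M3: Pc = R·M3+t = (-0.50144, -0.20873, +1.29941); u = 669.0·(-0.50144)/1.29941 + 302.1 = 43.9329, v = 528.2·(-0.20873)/1.29941 + 234.1 = 149.2542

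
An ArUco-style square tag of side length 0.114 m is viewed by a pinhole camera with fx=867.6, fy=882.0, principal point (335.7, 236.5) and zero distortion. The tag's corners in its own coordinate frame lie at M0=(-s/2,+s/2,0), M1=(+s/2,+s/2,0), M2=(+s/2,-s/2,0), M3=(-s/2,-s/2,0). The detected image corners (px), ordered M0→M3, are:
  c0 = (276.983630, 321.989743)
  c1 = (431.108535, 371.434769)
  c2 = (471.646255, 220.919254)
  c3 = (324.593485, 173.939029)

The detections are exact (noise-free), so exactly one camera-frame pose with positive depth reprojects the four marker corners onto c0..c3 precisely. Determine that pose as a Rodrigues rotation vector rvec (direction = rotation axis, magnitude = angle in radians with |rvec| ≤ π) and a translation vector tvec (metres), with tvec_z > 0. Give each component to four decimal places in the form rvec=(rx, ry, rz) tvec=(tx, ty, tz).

Intrinsics K: fx=867.6, fy=882.0, cx=335.7, cy=236.5
Marker side s = 0.114 m; corners in marker frame (Z=0):
  M0 = (-0.0570, +0.0570, 0)
  M1 = (+0.0570, +0.0570, 0)
  M2 = (+0.0570, -0.0570, 0)
  M3 = (-0.0570, -0.0570, 0)
Detected image corners:
  c0 = (276.983630, 321.989743) px
  c1 = (431.108535, 371.434769) px
  c2 = (471.646255, 220.919254) px
  c3 = (324.593485, 173.939029) px
Planar DLT: solve 8×8 A·h = b for H (H[2,2]=1):
  H  [+1316.17098 -542.74687 +376.55818]
  H  [+419.73222 +1196.55520 +270.28979]
  H  [-0.01077 -0.41511 +1.00000]
B = K⁻¹H; ‖b₁‖=1.594793, ‖b₂‖=1.594793; λ = 2/(‖b₁‖+‖b₂‖) = 0.627041, sign → tz>0 ⇒ λ=+0.627041
r₁ = λ·B[:,0] = (+0.95385,+0.30021,-0.00675); r₂ = λ·B[:,1] = (-0.29155,+0.92046,-0.26029)
r₃ = r₁×r₂ = (-0.07193,+0.25025,+0.96551); SVD([r₁ r₂ r₃]) → R = UVᵀ:
  R  [+0.95385 -0.29155 -0.07193]
  R  [+0.30021 +0.92046 +0.25025]
  R  [-0.00675 -0.26029 +0.96551]
t = (+0.02953, +0.02402, +0.62704) m
tr R = 2.839818; θ = arccos((tr R − 1)/2) = 0.402949 rad = 23.087°
axis k = ((R−Rᵀ)₃₂, (R−Rᵀ)₁₃, (R−Rᵀ)₂₁) / (2 sinθ) = (-0.650975, -0.083103, +0.754536)
rvec = θ·k = (-0.262310, -0.033486, +0.304039)

rvec=(-0.2623, -0.0335, 0.3040) tvec=(0.0295, 0.0240, 0.6270)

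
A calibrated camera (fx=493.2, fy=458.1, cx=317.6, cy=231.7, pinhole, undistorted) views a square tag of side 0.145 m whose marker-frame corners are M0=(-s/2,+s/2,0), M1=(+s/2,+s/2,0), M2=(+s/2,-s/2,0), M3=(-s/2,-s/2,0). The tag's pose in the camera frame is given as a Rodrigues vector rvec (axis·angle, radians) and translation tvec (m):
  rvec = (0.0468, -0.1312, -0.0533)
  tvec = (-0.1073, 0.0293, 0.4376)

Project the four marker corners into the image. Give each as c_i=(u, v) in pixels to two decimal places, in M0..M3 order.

Intrinsics K: fx=493.2, fy=458.1, cx=317.6, cy=231.7
Marker side s = 0.145 m; corners in marker frame (Z=0):
  M0 = (-0.0725, +0.0725, 0)
  M1 = (+0.0725, +0.0725, 0)
  M2 = (+0.0725, -0.0725, 0)
  M3 = (-0.0725, -0.0725, 0)
rvec = (0.0468, -0.1312, -0.0533), |rvec| = θ = 0.14915 rad = 8.545°
Rodrigues: sinθ=0.14859, 1−cosθ=0.01110; R = I + sinθ·[k]× + (1−cosθ)·[k]×²:
    [+0.98999 +0.05004 -0.13196]
    [-0.05617 +0.99749 -0.04314]
    [+0.12947 +0.05012 +0.99032]
t = (-0.1073, 0.0293, 0.4376) m
M0: Pc = R·M0+t = (-0.17545, +0.10569, +0.43185); u = 493.2·(-0.17545)/0.43185 + 317.6 = 117.2275, v = 458.1·(+0.10569)/0.43185 + 231.7 = 343.8152
M1: Pc = R·M1+t = (-0.03190, +0.09755, +0.45062); u = 493.2·(-0.03190)/0.45062 + 317.6 = 282.6881, v = 458.1·(+0.09755)/0.45062 + 231.7 = 330.8651
M2: Pc = R·M2+t = (-0.03915, -0.04709, +0.44335); u = 493.2·(-0.03915)/0.44335 + 317.6 = 274.0445, v = 458.1·(-0.04709)/0.44335 + 231.7 = 183.0436
M3: Pc = R·M3+t = (-0.18270, -0.03895, +0.42458); u = 493.2·(-0.18270)/0.42458 + 317.6 = 105.3698, v = 458.1·(-0.03895)/0.42458 + 231.7 = 189.6794

c0=(117.23, 343.82) c1=(282.69, 330.87) c2=(274.04, 183.04) c3=(105.37, 189.68)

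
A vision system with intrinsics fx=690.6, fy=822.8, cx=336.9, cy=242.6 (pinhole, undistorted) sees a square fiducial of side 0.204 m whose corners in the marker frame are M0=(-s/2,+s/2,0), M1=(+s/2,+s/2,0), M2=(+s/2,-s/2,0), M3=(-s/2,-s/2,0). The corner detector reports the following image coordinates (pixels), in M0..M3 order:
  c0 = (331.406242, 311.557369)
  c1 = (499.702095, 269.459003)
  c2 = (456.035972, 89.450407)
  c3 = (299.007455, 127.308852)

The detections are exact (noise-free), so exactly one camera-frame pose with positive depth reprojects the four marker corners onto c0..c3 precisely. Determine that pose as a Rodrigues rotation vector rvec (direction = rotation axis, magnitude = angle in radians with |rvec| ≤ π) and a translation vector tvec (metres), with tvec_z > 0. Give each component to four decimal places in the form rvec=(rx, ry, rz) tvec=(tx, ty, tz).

Intrinsics K: fx=690.6, fy=822.8, cx=336.9, cy=242.6
Marker side s = 0.204 m; corners in marker frame (Z=0):
  M0 = (-0.1020, +0.1020, 0)
  M1 = (+0.1020, +0.1020, 0)
  M2 = (+0.1020, -0.1020, 0)
  M3 = (-0.1020, -0.1020, 0)
Detected image corners:
  c0 = (331.406242, 311.557369) px
  c1 = (499.702095, 269.459003) px
  c2 = (456.035972, 89.450407) px
  c3 = (299.007455, 127.308852) px
Planar DLT: solve 8×8 A·h = b for H (H[2,2]=1):
  H  [+811.31239 +48.40415 +396.17460]
  H  [-188.09409 +823.27009 +196.13144]
  H  [+0.03765 -0.34835 +1.00000]
B = K⁻¹H; ‖b₁‖=1.181608, ‖b₂‖=1.181608; λ = 2/(‖b₁‖+‖b₂‖) = 0.846305, sign → tz>0 ⇒ λ=+0.846305
r₁ = λ·B[:,0] = (+0.97869,-0.20286,+0.03186); r₂ = λ·B[:,1] = (+0.20314,+0.93371,-0.29481)
r₃ = r₁×r₂ = (+0.03005,+0.29500,+0.95502); SVD([r₁ r₂ r₃]) → R = UVᵀ:
  R  [+0.97869 +0.20314 +0.03005]
  R  [-0.20286 +0.93371 +0.29500]
  R  [+0.03186 -0.29481 +0.95502]
t = (+0.07264, -0.04780, +0.84630) m
tr R = 2.867425; θ = arccos((tr R − 1)/2) = 0.366150 rad = 20.979°
axis k = ((R−Rᵀ)₃₂, (R−Rᵀ)₁₃, (R−Rᵀ)₂₁) / (2 sinθ) = (-0.823712, -0.002527, -0.567003)
rvec = θ·k = (-0.301603, -0.000925, -0.207608)

rvec=(-0.3016, -0.0009, -0.2076) tvec=(0.0726, -0.0478, 0.8463)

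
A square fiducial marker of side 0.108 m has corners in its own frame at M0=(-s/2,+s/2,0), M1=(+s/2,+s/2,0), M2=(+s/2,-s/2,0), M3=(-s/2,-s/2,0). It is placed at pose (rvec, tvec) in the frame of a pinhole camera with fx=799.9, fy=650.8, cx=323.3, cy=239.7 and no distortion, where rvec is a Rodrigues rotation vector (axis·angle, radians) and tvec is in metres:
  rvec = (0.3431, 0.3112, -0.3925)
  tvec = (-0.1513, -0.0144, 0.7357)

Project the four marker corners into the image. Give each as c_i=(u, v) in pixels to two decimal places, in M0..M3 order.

Intrinsics K: fx=799.9, fy=650.8, cx=323.3, cy=239.7
Marker side s = 0.108 m; corners in marker frame (Z=0):
  M0 = (-0.0540, +0.0540, 0)
  M1 = (+0.0540, +0.0540, 0)
  M2 = (+0.0540, -0.0540, 0)
  M3 = (-0.0540, -0.0540, 0)
rvec = (0.3431, 0.3112, -0.3925), |rvec| = θ = 0.60714 rad = 34.787°
Rodrigues: sinθ=0.57052, 1−cosθ=0.17872; R = I + sinθ·[k]× + (1−cosθ)·[k]×²:
    [+0.87836 +0.42059 +0.22714]
    [-0.31706 +0.86824 -0.38163]
    [-0.35772 +0.26319 +0.89597]
t = (-0.1513, -0.0144, 0.7357) m
M0: Pc = R·M0+t = (-0.17602, +0.04961, +0.76923); u = 799.9·(-0.17602)/0.76923 + 323.3 = 140.2625, v = 650.8·(+0.04961)/0.76923 + 239.7 = 281.6688
M1: Pc = R·M1+t = (-0.08116, +0.01536, +0.73060); u = 799.9·(-0.08116)/0.73060 + 323.3 = 234.4446, v = 650.8·(+0.01536)/0.73060 + 239.7 = 253.3855
M2: Pc = R·M2+t = (-0.12658, -0.07841, +0.70217); u = 799.9·(-0.12658)/0.70217 + 323.3 = 179.1015, v = 650.8·(-0.07841)/0.70217 + 239.7 = 167.0302
M3: Pc = R·M3+t = (-0.22144, -0.04416, +0.74080); u = 799.9·(-0.22144)/0.74080 + 323.3 = 84.1919, v = 650.8·(-0.04416)/0.74080 + 239.7 = 200.9022

c0=(140.26, 281.67) c1=(234.44, 253.39) c2=(179.10, 167.03) c3=(84.19, 200.90)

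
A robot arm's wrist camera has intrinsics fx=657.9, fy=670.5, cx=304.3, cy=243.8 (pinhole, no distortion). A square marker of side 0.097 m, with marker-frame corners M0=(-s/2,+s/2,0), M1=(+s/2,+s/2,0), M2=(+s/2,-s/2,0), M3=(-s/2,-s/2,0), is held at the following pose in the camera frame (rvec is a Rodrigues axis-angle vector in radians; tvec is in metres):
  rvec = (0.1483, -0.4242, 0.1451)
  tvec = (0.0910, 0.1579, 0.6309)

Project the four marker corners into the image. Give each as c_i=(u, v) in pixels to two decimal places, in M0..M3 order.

Intrinsics K: fx=657.9, fy=670.5, cx=304.3, cy=243.8
Marker side s = 0.097 m; corners in marker frame (Z=0):
  M0 = (-0.0485, +0.0485, 0)
  M1 = (+0.0485, +0.0485, 0)
  M2 = (+0.0485, -0.0485, 0)
  M3 = (-0.0485, -0.0485, 0)
rvec = (0.1483, -0.4242, 0.1451), |rvec| = θ = 0.47222 rad = 27.056°
Rodrigues: sinθ=0.45487, 1−cosθ=0.10944; R = I + sinθ·[k]× + (1−cosθ)·[k]×²:
    [+0.90135 -0.17064 -0.39805]
    [+0.10889 +0.97887 -0.17306]
    [+0.41917 +0.11264 +0.90089]
t = (0.0910, 0.1579, 0.6309) m
M0: Pc = R·M0+t = (+0.03901, +0.20009, +0.61603); u = 657.9·(+0.03901)/0.61603 + 304.3 = 345.9593, v = 670.5·(+0.20009)/0.61603 + 243.8 = 461.5854
M1: Pc = R·M1+t = (+0.12644, +0.21066, +0.65669); u = 657.9·(+0.12644)/0.65669 + 304.3 = 430.9720, v = 670.5·(+0.21066)/0.65669 + 243.8 = 458.8858
M2: Pc = R·M2+t = (+0.14299, +0.11571, +0.64577); u = 657.9·(+0.14299)/0.64577 + 304.3 = 449.9785, v = 670.5·(+0.11571)/0.64577 + 243.8 = 363.9376
M3: Pc = R·M3+t = (+0.05556, +0.10514, +0.60511); u = 657.9·(+0.05556)/0.60511 + 304.3 = 364.7078, v = 670.5·(+0.10514)/0.60511 + 243.8 = 360.3060

c0=(345.96, 461.59) c1=(430.97, 458.89) c2=(449.98, 363.94) c3=(364.71, 360.31)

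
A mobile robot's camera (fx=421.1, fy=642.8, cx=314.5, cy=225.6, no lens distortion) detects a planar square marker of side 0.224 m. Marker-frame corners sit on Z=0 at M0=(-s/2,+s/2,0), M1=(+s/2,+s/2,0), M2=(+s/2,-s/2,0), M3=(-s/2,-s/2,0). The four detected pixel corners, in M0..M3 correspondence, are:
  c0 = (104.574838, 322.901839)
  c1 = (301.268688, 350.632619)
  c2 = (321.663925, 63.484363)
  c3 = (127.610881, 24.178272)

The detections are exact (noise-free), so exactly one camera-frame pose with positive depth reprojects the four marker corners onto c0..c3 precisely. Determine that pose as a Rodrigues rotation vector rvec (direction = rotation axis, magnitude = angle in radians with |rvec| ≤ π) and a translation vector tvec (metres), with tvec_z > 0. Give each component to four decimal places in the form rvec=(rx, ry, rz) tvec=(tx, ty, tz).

rvec=(-0.0148, -0.0895, 0.1086) tvec=(-0.1144, -0.0271, 0.4882)

Intrinsics K: fx=421.1, fy=642.8, cx=314.5, cy=225.6
Marker side s = 0.224 m; corners in marker frame (Z=0):
  M0 = (-0.1120, +0.1120, 0)
  M1 = (+0.1120, +0.1120, 0)
  M2 = (+0.1120, -0.1120, 0)
  M3 = (-0.1120, -0.1120, 0)
Detected image corners:
  c0 = (104.574838, 322.901839) px
  c1 = (301.268688, 350.632619) px
  c2 = (321.663925, 63.484363) px
  c3 = (127.610881, 24.178272) px
Planar DLT: solve 8×8 A·h = b for H (H[2,2]=1):
  H  [+910.87213 -105.42429 +215.80889]
  H  [+184.19795 +1299.57129 +189.97919]
  H  [+0.18101 -0.04022 +1.00000]
B = K⁻¹H; ‖b₁‖=2.048133, ‖b₂‖=2.048133; λ = 2/(‖b₁‖+‖b₂‖) = 0.488249, sign → tz>0 ⇒ λ=+0.488249
r₁ = λ·B[:,0] = (+0.99012,+0.10889,+0.08838); r₂ = λ·B[:,1] = (-0.10757,+0.99400,-0.01964)
r₃ = r₁×r₂ = (-0.08999,+0.00994,+0.99589); SVD([r₁ r₂ r₃]) → R = UVᵀ:
  R  [+0.99012 -0.10757 -0.08999]
  R  [+0.10889 +0.99400 +0.00994]
  R  [+0.08838 -0.01964 +0.99589]
t = (-0.11443, -0.02706, +0.48825) m
tr R = 2.980014; θ = arccos((tr R − 1)/2) = 0.141489 rad = 8.107°
axis k = ((R−Rᵀ)₃₂, (R−Rᵀ)₁₃, (R−Rᵀ)₂₁) / (2 sinθ) = (-0.104872, -0.632414, +0.767499)
rvec = θ·k = (-0.014838, -0.089480, +0.108593)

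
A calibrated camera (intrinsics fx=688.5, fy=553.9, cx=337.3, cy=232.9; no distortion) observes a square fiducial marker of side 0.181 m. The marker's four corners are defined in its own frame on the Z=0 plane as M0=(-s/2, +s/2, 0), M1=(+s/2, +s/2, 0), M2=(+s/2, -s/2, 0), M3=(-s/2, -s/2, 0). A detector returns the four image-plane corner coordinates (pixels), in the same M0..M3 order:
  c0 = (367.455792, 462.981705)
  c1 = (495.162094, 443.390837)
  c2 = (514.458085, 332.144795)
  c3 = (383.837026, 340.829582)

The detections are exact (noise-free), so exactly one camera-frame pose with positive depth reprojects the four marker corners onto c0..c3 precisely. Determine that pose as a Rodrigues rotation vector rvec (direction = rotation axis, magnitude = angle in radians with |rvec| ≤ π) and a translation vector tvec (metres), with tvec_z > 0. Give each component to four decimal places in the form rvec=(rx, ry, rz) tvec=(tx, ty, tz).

Intrinsics K: fx=688.5, fy=553.9, cx=337.3, cy=232.9
Marker side s = 0.181 m; corners in marker frame (Z=0):
  M0 = (-0.0905, +0.0905, 0)
  M1 = (+0.0905, +0.0905, 0)
  M2 = (+0.0905, -0.0905, 0)
  M3 = (-0.0905, -0.0905, 0)
Detected image corners:
  c0 = (367.455792, 462.981705) px
  c1 = (495.162094, 443.390837) px
  c2 = (514.458085, 332.144795) px
  c3 = (383.837026, 340.829582) px
Planar DLT: solve 8×8 A·h = b for H (H[2,2]=1):
  H  [+951.39713 -11.20345 +443.22623]
  H  [+134.74505 +721.97153 +395.54351]
  H  [+0.54047 +0.19932 +1.00000]
B = K⁻¹H; ‖b₁‖=1.241044, ‖b₂‖=1.241044; λ = 2/(‖b₁‖+‖b₂‖) = 0.805773, sign → tz>0 ⇒ λ=+0.805773
r₁ = λ·B[:,0] = (+0.90010,+0.01290,+0.43550); r₂ = λ·B[:,1] = (-0.09179,+0.98274,+0.16061)
r₃ = r₁×r₂ = (-0.42591,-0.18454,+0.88575); SVD([r₁ r₂ r₃]) → R = UVᵀ:
  R  [+0.90010 -0.09179 -0.42591]
  R  [+0.01290 +0.98274 -0.18454]
  R  [+0.43550 +0.16061 +0.88575]
t = (+0.12397, +0.23660, +0.80577) m
tr R = 2.768585; θ = arccos((tr R − 1)/2) = 0.485820 rad = 27.835°
axis k = ((R−Rᵀ)₃₂, (R−Rᵀ)₁₃, (R−Rᵀ)₂₁) / (2 sinθ) = (+0.369586, -0.922408, +0.112110)
rvec = θ·k = (+0.179552, -0.448124, +0.054465)

rvec=(0.1796, -0.4481, 0.0545) tvec=(0.1240, 0.2366, 0.8058)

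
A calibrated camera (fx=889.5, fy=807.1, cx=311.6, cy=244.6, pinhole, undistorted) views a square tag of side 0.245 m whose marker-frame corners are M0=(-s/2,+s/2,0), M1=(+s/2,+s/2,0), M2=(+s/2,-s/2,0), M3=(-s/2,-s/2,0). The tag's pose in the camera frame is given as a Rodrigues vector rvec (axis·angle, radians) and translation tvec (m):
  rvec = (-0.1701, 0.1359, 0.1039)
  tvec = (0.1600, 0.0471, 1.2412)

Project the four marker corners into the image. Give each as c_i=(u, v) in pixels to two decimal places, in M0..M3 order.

c0=(329.74, 346.21) c1=(508.66, 364.19) c2=(522.44, 204.50) c3=(348.68, 191.46)

Intrinsics K: fx=889.5, fy=807.1, cx=311.6, cy=244.6
Marker side s = 0.245 m; corners in marker frame (Z=0):
  M0 = (-0.1225, +0.1225, 0)
  M1 = (+0.1225, +0.1225, 0)
  M2 = (+0.1225, -0.1225, 0)
  M3 = (-0.1225, -0.1225, 0)
rvec = (-0.1701, 0.1359, 0.1039), |rvec| = θ = 0.24124 rad = 13.822°
Rodrigues: sinθ=0.23891, 1−cosθ=0.02896; R = I + sinθ·[k]× + (1−cosθ)·[k]×²:
    [+0.98544 -0.11440 +0.12579]
    [+0.09139 +0.98023 +0.17548]
    [-0.14338 -0.16143 +0.97641]
t = (0.1600, 0.0471, 1.2412) m
M0: Pc = R·M0+t = (+0.02527, +0.15598, +1.23899); u = 889.5·(+0.02527)/1.23899 + 311.6 = 329.7420, v = 807.1·(+0.15598)/1.23899 + 244.6 = 346.2100
M1: Pc = R·M1+t = (+0.26670, +0.17837, +1.20386); u = 889.5·(+0.26670)/1.20386 + 311.6 = 508.6592, v = 807.1·(+0.17837)/1.20386 + 244.6 = 364.1866
M2: Pc = R·M2+t = (+0.29473, -0.06178, +1.24341); u = 889.5·(+0.29473)/1.24341 + 311.6 = 522.4412, v = 807.1·(-0.06178)/1.24341 + 244.6 = 204.4967
M3: Pc = R·M3+t = (+0.05330, -0.08417, +1.27854); u = 889.5·(+0.05330)/1.27854 + 311.6 = 348.6799, v = 807.1·(-0.08417)/1.27854 + 244.6 = 191.4637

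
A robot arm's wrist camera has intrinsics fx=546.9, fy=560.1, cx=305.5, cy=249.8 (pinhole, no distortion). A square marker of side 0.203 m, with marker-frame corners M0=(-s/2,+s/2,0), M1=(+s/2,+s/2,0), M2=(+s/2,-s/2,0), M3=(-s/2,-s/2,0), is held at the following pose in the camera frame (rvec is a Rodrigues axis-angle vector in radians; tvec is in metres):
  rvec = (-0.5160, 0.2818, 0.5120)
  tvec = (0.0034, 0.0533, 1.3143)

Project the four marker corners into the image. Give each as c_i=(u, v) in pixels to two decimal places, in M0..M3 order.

Intrinsics K: fx=546.9, fy=560.1, cx=305.5, cy=249.8
Marker side s = 0.203 m; corners in marker frame (Z=0):
  M0 = (-0.1015, +0.1015, 0)
  M1 = (+0.1015, +0.1015, 0)
  M2 = (+0.1015, -0.1015, 0)
  M3 = (-0.1015, -0.1015, 0)
rvec = (-0.5160, 0.2818, 0.5120), |rvec| = θ = 0.77962 rad = 44.669°
Rodrigues: sinθ=0.70301, 1−cosθ=0.28882; R = I + sinθ·[k]× + (1−cosθ)·[k]×²:
    [+0.83770 -0.53078 +0.12857]
    [+0.39259 +0.74891 +0.53385]
    [-0.37965 -0.39673 +0.83575]
t = (0.0034, 0.0533, 1.3143) m
M0: Pc = R·M0+t = (-0.13550, +0.08947, +1.31257); u = 546.9·(-0.13550)/1.31257 + 305.5 = 249.0415, v = 560.1·(+0.08947)/1.31257 + 249.8 = 287.9774
M1: Pc = R·M1+t = (+0.03455, +0.16916, +1.23550); u = 546.9·(+0.03455)/1.23550 + 305.5 = 320.7946, v = 560.1·(+0.16916)/1.23550 + 249.8 = 326.4882
M2: Pc = R·M2+t = (+0.14230, +0.01713, +1.31603); u = 546.9·(+0.14230)/1.31603 + 305.5 = 364.6355, v = 560.1·(+0.01713)/1.31603 + 249.8 = 257.0919
M3: Pc = R·M3+t = (-0.02775, -0.06256, +1.39310); u = 546.9·(-0.02775)/1.39310 + 305.5 = 294.6052, v = 560.1·(-0.06256)/1.39310 + 249.8 = 224.6465

c0=(249.04, 287.98) c1=(320.79, 326.49) c2=(364.64, 257.09) c3=(294.61, 224.65)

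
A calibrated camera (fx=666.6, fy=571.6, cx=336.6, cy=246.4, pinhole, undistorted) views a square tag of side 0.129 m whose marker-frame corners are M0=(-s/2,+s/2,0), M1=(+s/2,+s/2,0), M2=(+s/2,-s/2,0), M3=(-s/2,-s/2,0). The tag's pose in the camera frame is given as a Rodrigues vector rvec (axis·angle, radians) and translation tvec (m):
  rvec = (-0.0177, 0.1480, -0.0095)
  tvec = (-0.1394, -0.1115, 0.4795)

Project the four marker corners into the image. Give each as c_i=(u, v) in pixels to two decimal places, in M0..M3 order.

Intrinsics K: fx=666.6, fy=571.6, cx=336.6, cy=246.4
Marker side s = 0.129 m; corners in marker frame (Z=0):
  M0 = (-0.0645, +0.0645, 0)
  M1 = (+0.0645, +0.0645, 0)
  M2 = (+0.0645, -0.0645, 0)
  M3 = (-0.0645, -0.0645, 0)
rvec = (-0.0177, 0.1480, -0.0095), |rvec| = θ = 0.14936 rad = 8.558°
Rodrigues: sinθ=0.14880, 1−cosθ=0.01113; R = I + sinθ·[k]× + (1−cosθ)·[k]×²:
    [+0.98902 +0.00816 +0.14753]
    [-0.01077 +0.99980 +0.01693]
    [-0.14737 -0.01834 +0.98891]
t = (-0.1394, -0.1115, 0.4795) m
M0: Pc = R·M0+t = (-0.20267, -0.04632, +0.48782); u = 666.6·(-0.20267)/0.48782 + 336.6 = 59.6610, v = 571.6·(-0.04632)/0.48782 + 246.4 = 192.1272
M1: Pc = R·M1+t = (-0.07508, -0.04771, +0.46881); u = 666.6·(-0.07508)/0.46881 + 336.6 = 229.8418, v = 571.6·(-0.04771)/0.46881 + 246.4 = 188.2322
M2: Pc = R·M2+t = (-0.07613, -0.17668, +0.47118); u = 666.6·(-0.07613)/0.47118 + 336.6 = 228.8890, v = 571.6·(-0.17668)/0.47118 + 246.4 = 32.0618
M3: Pc = R·M3+t = (-0.20372, -0.17529, +0.49019); u = 666.6·(-0.20372)/0.49019 + 336.6 = 59.5663, v = 571.6·(-0.17529)/0.49019 + 246.4 = 41.9946

c0=(59.66, 192.13) c1=(229.84, 188.23) c2=(228.89, 32.06) c3=(59.57, 41.99)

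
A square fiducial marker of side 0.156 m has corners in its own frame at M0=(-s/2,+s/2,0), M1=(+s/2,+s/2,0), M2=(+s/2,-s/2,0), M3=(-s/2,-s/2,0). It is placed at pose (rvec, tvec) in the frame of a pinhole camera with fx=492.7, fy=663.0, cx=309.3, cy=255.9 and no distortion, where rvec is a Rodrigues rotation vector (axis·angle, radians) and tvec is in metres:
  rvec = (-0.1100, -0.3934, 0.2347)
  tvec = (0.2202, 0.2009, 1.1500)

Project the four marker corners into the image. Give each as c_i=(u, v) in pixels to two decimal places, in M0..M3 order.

c0=(368.91, 409.48) c1=(425.08, 423.88) c2=(436.01, 336.53) c3=(381.57, 318.02)

Intrinsics K: fx=492.7, fy=663.0, cx=309.3, cy=255.9
Marker side s = 0.156 m; corners in marker frame (Z=0):
  M0 = (-0.0780, +0.0780, 0)
  M1 = (+0.0780, +0.0780, 0)
  M2 = (+0.0780, -0.0780, 0)
  M3 = (-0.0780, -0.0780, 0)
rvec = (-0.1100, -0.3934, 0.2347), |rvec| = θ = 0.47111 rad = 26.993°
Rodrigues: sinθ=0.45388, 1−cosθ=0.10894; R = I + sinθ·[k]× + (1−cosθ)·[k]×²:
    [+0.89700 -0.20487 -0.39168]
    [+0.24735 +0.96702 +0.06066]
    [+0.36634 -0.15129 +0.91810]
t = (0.2202, 0.2009, 1.1500) m
M0: Pc = R·M0+t = (+0.13425, +0.25703, +1.10962); u = 492.7·(+0.13425)/1.10962 + 309.3 = 368.9118, v = 663.0·(+0.25703)/1.10962 + 255.9 = 409.4778
M1: Pc = R·M1+t = (+0.27419, +0.29562, +1.16677); u = 492.7·(+0.27419)/1.16677 + 309.3 = 425.0821, v = 663.0·(+0.29562)/1.16677 + 255.9 = 423.8821
M2: Pc = R·M2+t = (+0.30615, +0.14477, +1.19038); u = 492.7·(+0.30615)/1.19038 + 309.3 = 436.0149, v = 663.0·(+0.14477)/1.19038 + 255.9 = 336.5297
M3: Pc = R·M3+t = (+0.16621, +0.10618, +1.13323); u = 492.7·(+0.16621)/1.13323 + 309.3 = 381.5659, v = 663.0·(+0.10618)/1.13323 + 255.9 = 318.0203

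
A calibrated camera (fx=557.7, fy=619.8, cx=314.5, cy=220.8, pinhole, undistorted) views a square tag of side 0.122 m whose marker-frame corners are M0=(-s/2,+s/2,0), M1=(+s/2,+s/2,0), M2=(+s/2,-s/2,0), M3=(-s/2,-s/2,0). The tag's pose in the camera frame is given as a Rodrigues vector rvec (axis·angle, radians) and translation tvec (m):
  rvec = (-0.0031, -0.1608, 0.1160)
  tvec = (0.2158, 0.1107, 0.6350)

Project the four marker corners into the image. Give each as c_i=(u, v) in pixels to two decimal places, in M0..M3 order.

c0=(447.54, 383.81) c1=(547.11, 392.44) c2=(558.68, 275.68) c3=(459.72, 263.44)

Intrinsics K: fx=557.7, fy=619.8, cx=314.5, cy=220.8
Marker side s = 0.122 m; corners in marker frame (Z=0):
  M0 = (-0.0610, +0.0610, 0)
  M1 = (+0.0610, +0.0610, 0)
  M2 = (+0.0610, -0.0610, 0)
  M3 = (-0.0610, -0.0610, 0)
rvec = (-0.0031, -0.1608, 0.1160), |rvec| = θ = 0.19830 rad = 11.362°
Rodrigues: sinθ=0.19700, 1−cosθ=0.01960; R = I + sinθ·[k]× + (1−cosθ)·[k]×²:
    [+0.98041 -0.11499 -0.15993]
    [+0.11549 +0.99329 -0.00622]
    [+0.15957 -0.01238 +0.98711]
t = (0.2158, 0.1107, 0.6350) m
M0: Pc = R·M0+t = (+0.14898, +0.16425, +0.62451); u = 557.7·(+0.14898)/0.62451 + 314.5 = 447.5423, v = 619.8·(+0.16425)/0.62451 + 220.8 = 383.8067
M1: Pc = R·M1+t = (+0.26859, +0.17834, +0.64398); u = 557.7·(+0.26859)/0.64398 + 314.5 = 547.1052, v = 619.8·(+0.17834)/0.64398 + 220.8 = 392.4397
M2: Pc = R·M2+t = (+0.28262, +0.05715, +0.64549); u = 557.7·(+0.28262)/0.64549 + 314.5 = 558.6823, v = 619.8·(+0.05715)/0.64549 + 220.8 = 275.6797
M3: Pc = R·M3+t = (+0.16301, +0.04306, +0.62602); u = 557.7·(+0.16301)/0.62602 + 314.5 = 459.7195, v = 619.8·(+0.04306)/0.62602 + 220.8 = 263.4365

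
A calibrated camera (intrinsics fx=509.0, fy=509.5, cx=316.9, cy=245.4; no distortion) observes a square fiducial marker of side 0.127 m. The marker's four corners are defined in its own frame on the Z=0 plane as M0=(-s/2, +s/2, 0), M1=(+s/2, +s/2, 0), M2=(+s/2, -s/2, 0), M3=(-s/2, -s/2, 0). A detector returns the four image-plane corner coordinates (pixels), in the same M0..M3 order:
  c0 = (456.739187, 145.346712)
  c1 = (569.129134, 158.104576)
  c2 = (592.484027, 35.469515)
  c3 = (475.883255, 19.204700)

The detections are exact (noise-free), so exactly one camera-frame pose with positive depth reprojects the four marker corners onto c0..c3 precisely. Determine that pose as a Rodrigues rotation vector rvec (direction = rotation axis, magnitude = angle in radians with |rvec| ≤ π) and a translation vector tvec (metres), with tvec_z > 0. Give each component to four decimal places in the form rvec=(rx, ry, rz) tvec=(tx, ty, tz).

Intrinsics K: fx=509.0, fy=509.5, cx=316.9, cy=245.4
Marker side s = 0.127 m; corners in marker frame (Z=0):
  M0 = (-0.0635, +0.0635, 0)
  M1 = (+0.0635, +0.0635, 0)
  M2 = (+0.0635, -0.0635, 0)
  M3 = (-0.0635, -0.0635, 0)
Detected image corners:
  c0 = (456.739187, 145.346712) px
  c1 = (569.129134, 158.104576) px
  c2 = (592.484027, 35.469515) px
  c3 = (475.883255, 19.204700) px
Planar DLT: solve 8×8 A·h = b for H (H[2,2]=1):
  H  [+997.64962 +2.00277 +524.01016]
  H  [+130.47249 +1008.26383 +90.89495]
  H  [+0.18422 +0.32378 +1.00000]
B = K⁻¹H; ‖b₁‖=1.862031, ‖b₂‖=1.862031; λ = 2/(‖b₁‖+‖b₂‖) = 0.537048, sign → tz>0 ⇒ λ=+0.537048
r₁ = λ·B[:,0] = (+0.99103,+0.08987,+0.09894); r₂ = λ·B[:,1] = (-0.10615,+0.97903,+0.17388)
r₃ = r₁×r₂ = (-0.08123,-0.18282,+0.97978); SVD([r₁ r₂ r₃]) → R = UVᵀ:
  R  [+0.99103 -0.10615 -0.08123]
  R  [+0.08987 +0.97903 -0.18282]
  R  [+0.09894 +0.17388 +0.97978]
t = (+0.21852, -0.16286, +0.53705) m
tr R = 2.949840; θ = arccos((tr R − 1)/2) = 0.224436 rad = 12.859°
axis k = ((R−Rᵀ)₃₂, (R−Rᵀ)₁₃, (R−Rᵀ)₂₁) / (2 sinθ) = (+0.801386, -0.404778, +0.440381)
rvec = θ·k = (+0.179860, -0.090847, +0.098837)

rvec=(0.1799, -0.0908, 0.0988) tvec=(0.2185, -0.1629, 0.5370)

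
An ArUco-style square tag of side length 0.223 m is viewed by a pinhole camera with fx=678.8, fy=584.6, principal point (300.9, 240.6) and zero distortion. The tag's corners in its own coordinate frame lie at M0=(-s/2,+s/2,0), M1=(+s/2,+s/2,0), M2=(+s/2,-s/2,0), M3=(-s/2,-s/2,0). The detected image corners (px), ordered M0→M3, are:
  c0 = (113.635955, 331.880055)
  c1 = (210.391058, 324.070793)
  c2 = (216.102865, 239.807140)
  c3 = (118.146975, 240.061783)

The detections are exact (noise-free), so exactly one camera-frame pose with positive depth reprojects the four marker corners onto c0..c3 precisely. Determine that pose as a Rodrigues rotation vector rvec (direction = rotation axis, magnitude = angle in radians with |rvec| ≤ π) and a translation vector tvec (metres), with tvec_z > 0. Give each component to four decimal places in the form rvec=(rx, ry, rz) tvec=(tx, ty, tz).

Intrinsics K: fx=678.8, fy=584.6, cx=300.9, cy=240.6
Marker side s = 0.223 m; corners in marker frame (Z=0):
  M0 = (-0.1115, +0.1115, 0)
  M1 = (+0.1115, +0.1115, 0)
  M2 = (+0.1115, -0.1115, 0)
  M3 = (-0.1115, -0.1115, 0)
Detected image corners:
  c0 = (113.635955, 331.880055) px
  c1 = (210.391058, 324.070793) px
  c2 = (216.102865, 239.807140) px
  c3 = (118.146975, 240.061783) px
Planar DLT: solve 8×8 A·h = b for H (H[2,2]=1):
  H  [+500.44395 -10.58078 +166.65493]
  H  [+92.02368 +415.56294 +284.23920]
  H  [+0.38826 +0.07569 +1.00000]
B = K⁻¹H; ‖b₁‖=0.685662, ‖b₂‖=0.685662; λ = 2/(‖b₁‖+‖b₂‖) = 1.458444, sign → tz>0 ⇒ λ=+1.458444
r₁ = λ·B[:,0] = (+0.82423,-0.00347,+0.56625); r₂ = λ·B[:,1] = (-0.07167,+0.99130,+0.11040)
r₃ = r₁×r₂ = (-0.56171,-0.13157,+0.81681); SVD([r₁ r₂ r₃]) → R = UVᵀ:
  R  [+0.82423 -0.07167 -0.56171]
  R  [-0.00347 +0.99130 -0.13157]
  R  [+0.56625 +0.11040 +0.81681]
t = (-0.28843, +0.10887, +1.45844) m
tr R = 2.632335; θ = arccos((tr R − 1)/2) = 0.616050 rad = 35.297°
axis k = ((R−Rᵀ)₃₂, (R−Rᵀ)₁₃, (R−Rᵀ)₂₁) / (2 sinθ) = (+0.209383, -0.976051, +0.059016)
rvec = θ·k = (+0.128990, -0.601296, +0.036357)

rvec=(0.1290, -0.6013, 0.0364) tvec=(-0.2884, 0.1089, 1.4584)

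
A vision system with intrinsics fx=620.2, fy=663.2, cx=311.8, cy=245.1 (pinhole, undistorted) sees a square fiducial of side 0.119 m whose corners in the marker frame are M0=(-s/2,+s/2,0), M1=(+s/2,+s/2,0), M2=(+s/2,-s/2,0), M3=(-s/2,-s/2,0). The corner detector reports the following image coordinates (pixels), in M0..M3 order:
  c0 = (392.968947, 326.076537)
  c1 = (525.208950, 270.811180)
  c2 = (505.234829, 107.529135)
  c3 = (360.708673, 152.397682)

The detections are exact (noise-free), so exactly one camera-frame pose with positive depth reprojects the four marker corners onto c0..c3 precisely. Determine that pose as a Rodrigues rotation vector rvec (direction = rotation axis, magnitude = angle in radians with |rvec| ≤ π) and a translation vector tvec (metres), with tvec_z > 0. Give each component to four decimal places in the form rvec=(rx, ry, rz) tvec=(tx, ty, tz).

Intrinsics K: fx=620.2, fy=663.2, cx=311.8, cy=245.1
Marker side s = 0.119 m; corners in marker frame (Z=0):
  M0 = (-0.0595, +0.0595, 0)
  M1 = (+0.0595, +0.0595, 0)
  M2 = (+0.0595, -0.0595, 0)
  M3 = (-0.0595, -0.0595, 0)
Detected image corners:
  c0 = (392.968947, 326.076537) px
  c1 = (525.208950, 270.811180) px
  c2 = (505.234829, 107.529135) px
  c3 = (360.708673, 152.397682) px
Planar DLT: solve 8×8 A·h = b for H (H[2,2]=1):
  H  [+1473.64866 +491.08701 +449.39305]
  H  [-272.17716 +1545.45564 +216.23604]
  H  [+0.70096 +0.61379 +1.00000]
B = K⁻¹H; ‖b₁‖=2.243839, ‖b₂‖=2.243839; λ = 2/(‖b₁‖+‖b₂‖) = 0.445665, sign → tz>0 ⇒ λ=+0.445665
r₁ = λ·B[:,0] = (+0.90188,-0.29835,+0.31239); r₂ = λ·B[:,1] = (+0.21536,+0.93744,+0.27354)
r₃ = r₁×r₂ = (-0.37446,-0.17943,+0.90972); SVD([r₁ r₂ r₃]) → R = UVᵀ:
  R  [+0.90188 +0.21536 -0.37446]
  R  [-0.29835 +0.93744 -0.17943]
  R  [+0.31239 +0.27354 +0.90972]
t = (+0.09887, -0.01940, +0.44566) m
tr R = 2.749039; θ = arccos((tr R − 1)/2) = 0.506352 rad = 29.012°
axis k = ((R−Rᵀ)₃₂, (R−Rᵀ)₁₃, (R−Rᵀ)₂₁) / (2 sinθ) = (+0.466988, -0.708116, -0.529617)
rvec = θ·k = (+0.236460, -0.358556, -0.268172)

rvec=(0.2365, -0.3586, -0.2682) tvec=(0.0989, -0.0194, 0.4457)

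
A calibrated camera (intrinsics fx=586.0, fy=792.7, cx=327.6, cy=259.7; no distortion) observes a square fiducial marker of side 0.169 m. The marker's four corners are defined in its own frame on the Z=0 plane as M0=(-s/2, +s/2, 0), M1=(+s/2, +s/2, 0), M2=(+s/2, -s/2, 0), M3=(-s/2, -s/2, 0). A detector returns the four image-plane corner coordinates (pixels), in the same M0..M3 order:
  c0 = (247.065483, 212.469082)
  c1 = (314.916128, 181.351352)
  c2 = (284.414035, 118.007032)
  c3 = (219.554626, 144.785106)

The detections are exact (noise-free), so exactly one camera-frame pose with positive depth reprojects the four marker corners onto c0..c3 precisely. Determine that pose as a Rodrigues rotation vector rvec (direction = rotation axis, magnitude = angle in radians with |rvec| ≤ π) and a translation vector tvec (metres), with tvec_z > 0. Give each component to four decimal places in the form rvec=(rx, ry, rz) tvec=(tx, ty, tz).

rvec=(-0.6082, -0.2098, -0.4381) tvec=(-0.1430, -0.1680, 1.3752)

Intrinsics K: fx=586.0, fy=792.7, cx=327.6, cy=259.7
Marker side s = 0.169 m; corners in marker frame (Z=0):
  M0 = (-0.0845, +0.0845, 0)
  M1 = (+0.0845, +0.0845, 0)
  M2 = (+0.0845, -0.0845, 0)
  M3 = (-0.0845, -0.0845, 0)
Detected image corners:
  c0 = (247.065483, 212.469082) px
  c1 = (314.916128, 181.351352) px
  c2 = (284.414035, 118.007032) px
  c3 = (219.554626, 144.785106) px
Planar DLT: solve 8×8 A·h = b for H (H[2,2]=1):
  H  [+453.57619 +73.96387 +266.68162]
  H  [-133.18180 +327.13781 +162.85589]
  H  [+0.22972 -0.36716 +1.00000]
B = K⁻¹H; ‖b₁‖=0.727150, ‖b₂‖=0.727150; λ = 2/(‖b₁‖+‖b₂‖) = 1.375232, sign → tz>0 ⇒ λ=+1.375232
r₁ = λ·B[:,0] = (+0.88785,-0.33455,+0.31592); r₂ = λ·B[:,1] = (+0.45586,+0.73296,-0.50493)
r₃ = r₁×r₂ = (-0.06263,+0.59232,+0.80327); SVD([r₁ r₂ r₃]) → R = UVᵀ:
  R  [+0.88785 +0.45586 -0.06263]
  R  [-0.33455 +0.73296 +0.59232]
  R  [+0.31592 -0.50493 +0.80327]
t = (-0.14296, -0.16801, +1.37523) m
tr R = 2.424079; θ = arccos((tr R − 1)/2) = 0.778398 rad = 44.599°
axis k = ((R−Rᵀ)₃₂, (R−Rᵀ)₁₃, (R−Rᵀ)₂₁) / (2 sinθ) = (-0.781360, -0.269568, -0.562859)
rvec = θ·k = (-0.608209, -0.209831, -0.438128)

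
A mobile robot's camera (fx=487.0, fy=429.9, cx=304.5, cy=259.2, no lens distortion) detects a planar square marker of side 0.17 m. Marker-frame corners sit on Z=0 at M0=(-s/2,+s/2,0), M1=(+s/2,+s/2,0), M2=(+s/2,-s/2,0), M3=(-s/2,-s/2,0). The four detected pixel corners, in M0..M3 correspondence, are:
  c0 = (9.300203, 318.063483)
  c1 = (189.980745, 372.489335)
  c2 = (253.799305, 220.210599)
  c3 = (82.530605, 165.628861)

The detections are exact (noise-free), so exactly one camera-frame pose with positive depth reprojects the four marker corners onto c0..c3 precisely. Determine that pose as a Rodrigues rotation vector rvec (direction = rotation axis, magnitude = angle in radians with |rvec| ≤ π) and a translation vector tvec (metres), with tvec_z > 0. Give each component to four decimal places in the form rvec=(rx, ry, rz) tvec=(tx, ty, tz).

rvec=(-0.1146, -0.0677, 0.3407) tvec=(-0.1563, 0.0088, 0.4504)

Intrinsics K: fx=487.0, fy=429.9, cx=304.5, cy=259.2
Marker side s = 0.17 m; corners in marker frame (Z=0):
  M0 = (-0.0850, +0.0850, 0)
  M1 = (+0.0850, +0.0850, 0)
  M2 = (+0.0850, -0.0850, 0)
  M3 = (-0.0850, -0.0850, 0)
Detected image corners:
  c0 = (9.300203, 318.063483) px
  c1 = (189.980745, 372.489335) px
  c2 = (253.799305, 220.210599) px
  c3 = (82.530605, 165.628861) px
Planar DLT: solve 8×8 A·h = b for H (H[2,2]=1):
  H  [+1048.43519 -439.54136 +135.47927]
  H  [+348.62631 +822.45532 +267.56438]
  H  [+0.10407 -0.27409 +1.00000]
B = K⁻¹H; ‖b₁‖=2.220233, ‖b₂‖=2.220233; λ = 2/(‖b₁‖+‖b₂‖) = 0.450403, sign → tz>0 ⇒ λ=+0.450403
r₁ = λ·B[:,0] = (+0.94034,+0.33699,+0.04687); r₂ = λ·B[:,1] = (-0.32932,+0.93611,-0.12345)
r₃ = r₁×r₂ = (-0.08548,+0.10065,+0.99124); SVD([r₁ r₂ r₃]) → R = UVᵀ:
  R  [+0.94034 -0.32932 -0.08548]
  R  [+0.33699 +0.93611 +0.10065]
  R  [+0.04687 -0.12345 +0.99124]
t = (-0.15632, +0.00876, +0.45040) m
tr R = 2.867696; θ = arccos((tr R − 1)/2) = 0.365772 rad = 20.957°
axis k = ((R−Rᵀ)₃₂, (R−Rᵀ)₁₃, (R−Rᵀ)₂₁) / (2 sinθ) = (-0.313274, -0.185022, +0.931464)
rvec = θ·k = (-0.114587, -0.067676, +0.340704)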